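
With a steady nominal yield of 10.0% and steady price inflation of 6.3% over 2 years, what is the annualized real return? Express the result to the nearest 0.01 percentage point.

With constant rates the annual real return is the same each year: (1+10.0%)/(1+6.3%) − 1 = 0.03481.

3.48%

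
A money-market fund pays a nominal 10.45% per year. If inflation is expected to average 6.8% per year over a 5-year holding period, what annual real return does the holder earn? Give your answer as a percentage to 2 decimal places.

With constant rates the annual real return is the same each year: (1+10.45%)/(1+6.8%) − 1 = 0.03418.

3.42%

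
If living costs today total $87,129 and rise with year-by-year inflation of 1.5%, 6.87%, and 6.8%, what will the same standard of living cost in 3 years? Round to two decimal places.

$100,938.26

Cumulative price-level factor: 1.015 × 1.0687 × 1.068 = 1.158492174.
Multiplying $87,129 by the price-level factor gives the future nominal sum.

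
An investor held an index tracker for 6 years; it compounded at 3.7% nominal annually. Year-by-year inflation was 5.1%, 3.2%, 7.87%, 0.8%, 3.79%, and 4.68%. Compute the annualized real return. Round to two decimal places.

-0.50%

Cumulative inflation factor: 1.051 × 1.032 × 1.0787 × 1.008 × 1.0379 × 1.0468 ≈ 1.28134.
Nominal growth factor: 1.24358. Real growth factor = 1.24358 / 1.28134 ≈ 0.97053.
Annualized: 0.97053^(1/6) − 1 ≈ -0.00497.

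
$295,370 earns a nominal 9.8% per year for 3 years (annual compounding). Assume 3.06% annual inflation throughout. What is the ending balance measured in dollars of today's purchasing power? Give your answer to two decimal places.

Nominal value at maturity: $295,370 × (1 + 9.8%)^3 ≈ $390,996.98.
Price-level factor over 3 years: (1 + 3.06%)^3 ≈ 1.0946377326.
Dividing the nominal maturity value by the price-level factor gives the value in today's money.

$357,193.04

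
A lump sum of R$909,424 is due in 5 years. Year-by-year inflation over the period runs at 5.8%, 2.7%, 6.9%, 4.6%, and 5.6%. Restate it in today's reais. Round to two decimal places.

Price-level factor over 5 years: 1.058 × 1.027 × 1.069 × 1.046 × 1.056 ≈ 1.2830081621.
Purchasing power today: R$909,424 divided by that factor.

R$708,821.68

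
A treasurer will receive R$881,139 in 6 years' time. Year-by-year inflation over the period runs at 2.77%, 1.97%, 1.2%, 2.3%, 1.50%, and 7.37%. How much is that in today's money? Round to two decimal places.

Price-level factor over 6 years: 1.0277 × 1.0197 × 1.012 × 1.023 × 1.0150 × 1.0737 ≈ 1.1823441786.
Purchasing power today: R$881,139 divided by that factor.

R$745,247.46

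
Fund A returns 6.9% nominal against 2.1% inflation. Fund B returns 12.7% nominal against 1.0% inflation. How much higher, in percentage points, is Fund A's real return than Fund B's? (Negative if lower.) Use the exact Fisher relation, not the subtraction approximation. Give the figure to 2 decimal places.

Fund A real return: 1.069/1.021 − 1 = 4.701%.
Fund B real return: 1.127/1.010 − 1 = 11.584%.
Difference: 4.701 − 11.584 = -6.883 pp.

-6.88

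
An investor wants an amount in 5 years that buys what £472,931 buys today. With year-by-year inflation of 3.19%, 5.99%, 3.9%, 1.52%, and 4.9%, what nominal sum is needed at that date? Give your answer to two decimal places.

£572,325.28

Cumulative price-level factor: 1.0319 × 1.0599 × 1.039 × 1.0152 × 1.049 ≈ 1.2101665638.
Multiplying £472,931 by the price-level factor gives the future nominal sum.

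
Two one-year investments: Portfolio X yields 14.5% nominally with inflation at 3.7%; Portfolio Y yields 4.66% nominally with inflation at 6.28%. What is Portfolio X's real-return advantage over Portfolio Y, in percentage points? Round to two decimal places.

Portfolio X real return: 1.145/1.037 − 1 = 10.415%.
Portfolio Y real return: 1.0466/1.0628 − 1 = -1.524%.
Difference: 10.415 − (-1.524) = 11.939 pp.

11.94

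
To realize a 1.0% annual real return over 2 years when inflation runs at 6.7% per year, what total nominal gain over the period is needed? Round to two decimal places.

16.14%

Required annual nominal rate: (1+1.0%)(1+6.7%) − 1 = 7.767%.
Cumulative over 2 years: (1 + 0.07767)^2 − 1 ≈ 0.16137.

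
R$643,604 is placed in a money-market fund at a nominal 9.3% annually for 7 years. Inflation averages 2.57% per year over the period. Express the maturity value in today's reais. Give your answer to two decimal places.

Nominal value at maturity: R$643,604 × (1 + 9.3%)^7 ≈ R$1,199,388.47.
Price-level factor over 7 years: (1 + 2.57%)^7 ≈ 1.1943799069.
The maturity value deflated by that factor is the answer in today's purchasing power.

R$1,004,193.44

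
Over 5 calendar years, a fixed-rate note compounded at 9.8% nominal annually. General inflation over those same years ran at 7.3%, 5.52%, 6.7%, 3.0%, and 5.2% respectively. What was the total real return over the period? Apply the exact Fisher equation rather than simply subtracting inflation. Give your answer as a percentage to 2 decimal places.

21.92%

Cumulative inflation factor: 1.073 × 1.0552 × 1.067 × 1.030 × 1.052 ≈ 1.30904.
Nominal growth factor: 1.59592. Real growth factor = 1.59592 / 1.30904 ≈ 1.21916.
Total real return ≈ 21.9157%.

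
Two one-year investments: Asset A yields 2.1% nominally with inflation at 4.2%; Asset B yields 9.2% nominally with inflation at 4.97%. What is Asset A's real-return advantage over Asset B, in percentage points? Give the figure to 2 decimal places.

-6.05

Asset A real return: 1.021/1.042 − 1 = -2.015%.
Asset B real return: 1.092/1.0497 − 1 = 4.030%.
Difference: -2.015 − 4.030 = -6.045 pp.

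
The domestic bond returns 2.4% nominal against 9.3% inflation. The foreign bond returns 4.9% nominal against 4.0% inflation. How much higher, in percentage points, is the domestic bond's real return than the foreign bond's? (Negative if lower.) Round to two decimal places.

The domestic bond real return: 1.024/1.093 − 1 = -6.313%.
The foreign bond real return: 1.049/1.040 − 1 = 0.865%.
Difference: -6.313 − 0.865 = -7.178 pp.

-7.18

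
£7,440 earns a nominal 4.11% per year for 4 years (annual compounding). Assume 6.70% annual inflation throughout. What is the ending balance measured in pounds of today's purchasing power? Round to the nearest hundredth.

£6,743.50

Nominal value at maturity: £7,440 × (1 + 4.11%)^4 ≈ £8,740.63.
Price-level factor over 4 years: (1 + 6.70%)^4 ≈ 1.2961572031.
The maturity value deflated by that factor is the answer in today's purchasing power.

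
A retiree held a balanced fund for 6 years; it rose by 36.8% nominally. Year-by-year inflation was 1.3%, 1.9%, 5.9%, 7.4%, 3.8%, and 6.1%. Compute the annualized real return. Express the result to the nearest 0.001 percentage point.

Cumulative inflation factor: 1.013 × 1.019 × 1.059 × 1.074 × 1.038 × 1.061 ≈ 1.29299.
Nominal growth factor: 1.36800. Real growth factor = 1.36800 / 1.29299 ≈ 1.05801.
Annualized: 1.05801^(1/6) − 1 ≈ 0.00944.

0.944%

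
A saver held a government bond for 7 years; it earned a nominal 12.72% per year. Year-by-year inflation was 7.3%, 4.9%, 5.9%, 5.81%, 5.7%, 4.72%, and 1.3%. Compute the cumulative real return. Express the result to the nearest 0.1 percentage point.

Cumulative inflation factor: 1.073 × 1.049 × 1.059 × 1.0581 × 1.057 × 1.0472 × 1.013 ≈ 1.41420.
Nominal growth factor: 2.31210. Real growth factor = 2.31210 / 1.41420 ≈ 1.63491.
Total real return ≈ 63.4914%.

63.5%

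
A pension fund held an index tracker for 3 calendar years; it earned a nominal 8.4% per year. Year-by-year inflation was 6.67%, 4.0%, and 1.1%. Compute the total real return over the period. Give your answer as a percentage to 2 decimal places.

Cumulative inflation factor: 1.0667 × 1.040 × 1.011 ≈ 1.12157.
Nominal growth factor: 1.27376. Real growth factor = 1.27376 / 1.12157 ≈ 1.13569.
Total real return ≈ 13.5693%.

13.57%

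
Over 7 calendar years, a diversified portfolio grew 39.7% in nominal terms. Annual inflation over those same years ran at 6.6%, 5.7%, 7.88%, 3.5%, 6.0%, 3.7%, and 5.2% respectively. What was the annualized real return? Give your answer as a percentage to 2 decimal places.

-0.58%

Cumulative inflation factor: 1.066 × 1.057 × 1.0788 × 1.035 × 1.060 × 1.037 × 1.052 ≈ 1.45484.
Nominal growth factor: 1.39700. Real growth factor = 1.39700 / 1.45484 ≈ 0.96025.
Annualized: 0.96025^(1/7) − 1 ≈ -0.00578.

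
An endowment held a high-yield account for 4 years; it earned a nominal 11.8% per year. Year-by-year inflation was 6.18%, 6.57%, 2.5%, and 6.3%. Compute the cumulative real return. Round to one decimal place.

Cumulative inflation factor: 1.0618 × 1.0657 × 1.025 × 1.063 ≈ 1.23292.
Nominal growth factor: 1.56231. Real growth factor = 1.56231 / 1.23292 ≈ 1.26716.
Total real return ≈ 26.7163%.

26.7%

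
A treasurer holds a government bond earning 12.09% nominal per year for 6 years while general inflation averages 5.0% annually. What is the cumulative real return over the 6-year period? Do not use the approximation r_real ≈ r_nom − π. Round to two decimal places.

48.00%

The annual real rate is (1+12.09%)/(1+5.0%) − 1 = 6.7524%.
Compounded over 6 years: (1 + 0.067524)^6 − 1 ≈ 0.48001.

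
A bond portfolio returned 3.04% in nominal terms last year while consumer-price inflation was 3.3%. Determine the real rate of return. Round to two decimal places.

-0.25%

Real return via the Fisher equation: (1 + 3.04%)/(1 + 3.3%) − 1 = 1.0304/1.033 − 1 ≈ -0.00252.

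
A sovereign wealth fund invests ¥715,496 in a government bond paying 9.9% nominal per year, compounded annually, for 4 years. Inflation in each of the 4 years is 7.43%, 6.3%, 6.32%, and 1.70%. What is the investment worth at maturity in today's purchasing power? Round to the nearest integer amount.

¥845,285

Nominal value at maturity: ¥715,496 × (1 + 9.9%)^4 ≈ ¥1,043,754.
Price-level factor over 4 years: 1.0743 × 1.063 × 1.0632 × 1.0170 ≈ 1.2347947125.
Dividing the nominal maturity value by the price-level factor gives the value in today's money.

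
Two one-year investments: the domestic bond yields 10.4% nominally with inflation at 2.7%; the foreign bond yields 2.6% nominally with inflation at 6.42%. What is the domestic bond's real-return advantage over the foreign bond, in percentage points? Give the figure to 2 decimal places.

The domestic bond real return: 1.104/1.027 − 1 = 7.498%.
The foreign bond real return: 1.026/1.0642 − 1 = -3.590%.
Difference: 7.498 − (-3.590) = 11.088 pp.

11.09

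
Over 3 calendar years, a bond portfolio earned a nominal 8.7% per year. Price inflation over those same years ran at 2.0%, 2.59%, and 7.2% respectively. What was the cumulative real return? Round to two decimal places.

Cumulative inflation factor: 1.020 × 1.0259 × 1.072 ≈ 1.12176.
Nominal growth factor: 1.28437. Real growth factor = 1.28437 / 1.12176 ≈ 1.14496.
Total real return ≈ 14.4956%.

14.50%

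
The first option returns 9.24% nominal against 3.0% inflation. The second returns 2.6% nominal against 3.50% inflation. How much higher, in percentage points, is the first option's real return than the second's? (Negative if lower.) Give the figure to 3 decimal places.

The first option real return: 1.0924/1.030 − 1 = 6.0583%.
The second real return: 1.026/1.0350 − 1 = -0.8696%.
Difference: 6.0583 − (-0.8696) = 6.9279 pp.

6.928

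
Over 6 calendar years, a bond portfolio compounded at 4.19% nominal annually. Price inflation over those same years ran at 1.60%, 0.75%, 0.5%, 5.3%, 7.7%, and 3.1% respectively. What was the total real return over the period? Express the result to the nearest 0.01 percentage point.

6.35%

Cumulative inflation factor: 1.0160 × 1.0075 × 1.005 × 1.053 × 1.077 × 1.031 ≈ 1.20284.
Nominal growth factor: 1.27925. Real growth factor = 1.27925 / 1.20284 ≈ 1.06353.
Total real return ≈ 6.3527%.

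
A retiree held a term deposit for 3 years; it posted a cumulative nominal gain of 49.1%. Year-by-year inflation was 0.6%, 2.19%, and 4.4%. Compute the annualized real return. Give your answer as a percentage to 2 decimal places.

11.58%

Cumulative inflation factor: 1.006 × 1.0219 × 1.044 ≈ 1.07326.
Nominal growth factor: 1.49100. Real growth factor = 1.49100 / 1.07326 ≈ 1.38922.
Annualized: 1.38922^(1/3) − 1 ≈ 0.11581.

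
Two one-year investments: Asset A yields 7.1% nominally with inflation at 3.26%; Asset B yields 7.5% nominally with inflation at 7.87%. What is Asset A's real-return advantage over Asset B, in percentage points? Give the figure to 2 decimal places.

Asset A real return: 1.071/1.0326 − 1 = 3.719%.
Asset B real return: 1.075/1.0787 − 1 = -0.343%.
Difference: 3.719 − (-0.343) = 4.062 pp.

4.06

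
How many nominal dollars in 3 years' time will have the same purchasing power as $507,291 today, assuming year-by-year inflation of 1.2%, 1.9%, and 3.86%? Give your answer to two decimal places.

$543,325.60

Cumulative price-level factor: 1.012 × 1.019 × 1.0386 = 1.0710334008.
Multiplying $507,291 by the price-level factor gives the future nominal sum.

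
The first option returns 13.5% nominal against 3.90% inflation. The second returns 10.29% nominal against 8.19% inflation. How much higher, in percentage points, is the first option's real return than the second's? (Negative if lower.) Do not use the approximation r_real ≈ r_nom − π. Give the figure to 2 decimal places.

7.30

The first option real return: 1.135/1.0390 − 1 = 9.240%.
The second real return: 1.1029/1.0819 − 1 = 1.941%.
Difference: 9.240 − 1.941 = 7.299 pp.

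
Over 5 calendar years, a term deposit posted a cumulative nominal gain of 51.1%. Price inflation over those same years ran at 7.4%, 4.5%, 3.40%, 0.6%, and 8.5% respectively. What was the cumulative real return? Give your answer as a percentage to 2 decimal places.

19.29%

Cumulative inflation factor: 1.074 × 1.045 × 1.0340 × 1.006 × 1.085 ≈ 1.26669.
Nominal growth factor: 1.51100. Real growth factor = 1.51100 / 1.26669 ≈ 1.19288.
Total real return ≈ 19.2877%.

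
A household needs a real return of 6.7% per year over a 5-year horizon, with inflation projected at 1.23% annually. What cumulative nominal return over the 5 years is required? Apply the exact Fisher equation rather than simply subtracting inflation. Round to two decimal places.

47.02%

Required annual nominal rate: (1+6.7%)(1+1.23%) − 1 = 8.01241%.
Cumulative over 5 years: (1 + 0.0801241)^5 − 1 ≈ 0.47017.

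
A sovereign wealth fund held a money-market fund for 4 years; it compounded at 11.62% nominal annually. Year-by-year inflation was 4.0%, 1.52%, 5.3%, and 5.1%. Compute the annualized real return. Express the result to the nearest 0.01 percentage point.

Cumulative inflation factor: 1.040 × 1.0152 × 1.053 × 1.051 ≈ 1.16847.
Nominal growth factor: 1.55227. Real growth factor = 1.55227 / 1.16847 ≈ 1.32847.
Annualized: 1.32847^(1/4) − 1 ≈ 0.07359.

7.36%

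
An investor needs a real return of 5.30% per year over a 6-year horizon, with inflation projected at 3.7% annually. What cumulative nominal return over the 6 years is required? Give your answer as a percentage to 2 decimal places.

69.53%

Required annual nominal rate: (1+5.30%)(1+3.7%) − 1 = 9.1961%.
Cumulative over 6 years: (1 + 0.091961)^6 − 1 ≈ 0.69529.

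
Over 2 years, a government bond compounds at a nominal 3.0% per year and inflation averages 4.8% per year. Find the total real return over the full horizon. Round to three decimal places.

-3.406%

The annual real rate is (1+3.0%)/(1+4.8%) − 1 = -1.7176%.
Compounded over 2 years: (1 + -0.017176)^2 − 1 ≈ -0.03406.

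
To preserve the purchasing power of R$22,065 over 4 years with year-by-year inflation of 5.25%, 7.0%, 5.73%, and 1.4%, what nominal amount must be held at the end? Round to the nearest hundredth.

Cumulative price-level factor: 1.0525 × 1.070 × 1.0573 × 1.014 ≈ 1.2073746951.
The nominal amount required is R$22,065 scaled up by that factor.

R$26,640.72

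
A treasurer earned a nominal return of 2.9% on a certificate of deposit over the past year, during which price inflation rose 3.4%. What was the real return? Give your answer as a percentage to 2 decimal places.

-0.48%

Real return via the Fisher equation: (1 + 2.9%)/(1 + 3.4%) − 1 = 1.029/1.034 − 1 ≈ -0.00484.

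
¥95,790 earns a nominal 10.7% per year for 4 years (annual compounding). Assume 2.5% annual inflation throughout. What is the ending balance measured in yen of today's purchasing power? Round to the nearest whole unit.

Nominal value at maturity: ¥95,790 × (1 + 10.7%)^4 ≈ ¥143,850.
Price-level factor over 4 years: (1 + 2.5%)^4 ≈ 1.1038128906.
The maturity value deflated by that factor is the answer in today's purchasing power.

¥130,321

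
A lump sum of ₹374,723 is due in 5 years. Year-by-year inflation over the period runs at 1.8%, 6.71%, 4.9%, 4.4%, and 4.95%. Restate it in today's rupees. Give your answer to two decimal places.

Price-level factor over 5 years: 1.018 × 1.0671 × 1.049 × 1.044 × 1.0495 ≈ 1.2485654920.
Purchasing power today: ₹374,723 divided by that factor.

₹300,122.82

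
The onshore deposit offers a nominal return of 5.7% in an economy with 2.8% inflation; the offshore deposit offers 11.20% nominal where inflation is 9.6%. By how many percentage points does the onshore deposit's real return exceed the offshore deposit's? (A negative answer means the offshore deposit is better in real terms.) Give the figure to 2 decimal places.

1.36

The onshore deposit real return: 1.057/1.028 − 1 = 2.821%.
The offshore deposit real return: 1.1120/1.096 − 1 = 1.460%.
Difference: 2.821 − 1.460 = 1.361 pp.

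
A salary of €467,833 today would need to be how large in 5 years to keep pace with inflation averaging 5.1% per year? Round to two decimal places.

Cumulative price-level factor: (1+5.1%)^5 ≈ 1.2823706810.
The nominal amount required is €467,833 scaled up by that factor.

€599,935.32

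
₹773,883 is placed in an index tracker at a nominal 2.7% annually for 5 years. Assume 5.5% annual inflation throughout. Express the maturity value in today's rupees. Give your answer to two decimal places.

Nominal value at maturity: ₹773,883 × (1 + 2.7%)^5 ≈ ₹884,153.20.
Price-level factor over 5 years: (1 + 5.5%)^5 ≈ 1.3069600064.
Dividing the nominal maturity value by the price-level factor gives the value in today's money.

₹676,495.99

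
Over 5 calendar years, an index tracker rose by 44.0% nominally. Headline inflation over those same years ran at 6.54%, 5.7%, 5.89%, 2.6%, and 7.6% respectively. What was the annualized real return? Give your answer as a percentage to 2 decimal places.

1.81%

Cumulative inflation factor: 1.0654 × 1.057 × 1.0589 × 1.026 × 1.076 ≈ 1.31644.
Nominal growth factor: 1.44000. Real growth factor = 1.44000 / 1.31644 ≈ 1.09386.
Annualized: 1.09386^(1/5) − 1 ≈ 0.01810.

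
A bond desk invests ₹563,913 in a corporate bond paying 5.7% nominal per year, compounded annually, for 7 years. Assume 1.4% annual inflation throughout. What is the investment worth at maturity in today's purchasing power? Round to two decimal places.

Nominal value at maturity: ₹563,913 × (1 + 5.7%)^7 ≈ ₹831,260.26.
Price-level factor over 7 years: (1 + 1.4%)^7 ≈ 1.1022133959.
Dividing the nominal maturity value by the price-level factor gives the value in today's money.

₹754,173.61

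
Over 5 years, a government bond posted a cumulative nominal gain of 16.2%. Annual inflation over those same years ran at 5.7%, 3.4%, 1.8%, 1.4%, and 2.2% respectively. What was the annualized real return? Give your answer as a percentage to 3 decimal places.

Cumulative inflation factor: 1.057 × 1.034 × 1.018 × 1.014 × 1.022 ≈ 1.15301.
Nominal growth factor: 1.16200. Real growth factor = 1.16200 / 1.15301 ≈ 1.00780.
Annualized: 1.00780^(1/5) − 1 ≈ 0.00155.

0.155%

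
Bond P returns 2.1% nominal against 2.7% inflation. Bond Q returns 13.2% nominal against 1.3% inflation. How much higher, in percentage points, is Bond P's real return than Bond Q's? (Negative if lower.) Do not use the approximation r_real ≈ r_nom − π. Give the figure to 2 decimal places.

Bond P real return: 1.021/1.027 − 1 = -0.584%.
Bond Q real return: 1.132/1.013 − 1 = 11.747%.
Difference: -0.584 − 11.747 = -12.331 pp.

-12.33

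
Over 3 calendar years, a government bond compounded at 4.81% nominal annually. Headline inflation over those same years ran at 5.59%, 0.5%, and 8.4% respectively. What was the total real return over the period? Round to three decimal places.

Cumulative inflation factor: 1.0559 × 1.005 × 1.084 ≈ 1.15032.
Nominal growth factor: 1.15135. Real growth factor = 1.15135 / 1.15032 ≈ 1.00090.
Total real return ≈ 0.0898%.

0.090%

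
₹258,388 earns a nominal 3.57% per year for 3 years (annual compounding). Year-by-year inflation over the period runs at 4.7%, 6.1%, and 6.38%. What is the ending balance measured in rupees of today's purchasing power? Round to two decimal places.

Nominal value at maturity: ₹258,388 × (1 + 3.57%)^3 ≈ ₹287,061.05.
Price-level factor over 3 years: 1.047 × 1.061 × 1.0638 = 1.1817403146.
The maturity value deflated by that factor is the answer in today's purchasing power.

₹242,913.82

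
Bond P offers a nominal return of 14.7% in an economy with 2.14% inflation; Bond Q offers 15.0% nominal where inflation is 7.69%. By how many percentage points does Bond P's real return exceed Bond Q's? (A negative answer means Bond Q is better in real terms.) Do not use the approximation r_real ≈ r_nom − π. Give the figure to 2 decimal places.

Bond P real return: 1.147/1.0214 − 1 = 12.297%.
Bond Q real return: 1.150/1.0769 − 1 = 6.788%.
Difference: 12.297 − 6.788 = 5.509 pp.

5.51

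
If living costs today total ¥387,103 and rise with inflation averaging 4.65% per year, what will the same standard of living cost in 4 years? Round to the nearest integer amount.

¥464,284

Cumulative price-level factor: (1+4.65%)^4 ≈ 1.1993803538.
The nominal amount required is ¥387,103 scaled up by that factor.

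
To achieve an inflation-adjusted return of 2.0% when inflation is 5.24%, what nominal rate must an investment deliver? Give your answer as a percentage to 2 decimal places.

By the Fisher equation, 1 + r_nom = (1 + 2.0%)(1 + 5.24%) = 1.020 × 1.0524 = 1.073448.
So r_nom = 7.3448%.

7.34%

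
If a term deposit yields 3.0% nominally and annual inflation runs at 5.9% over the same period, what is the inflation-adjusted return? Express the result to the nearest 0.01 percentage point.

-2.74%

Real return via the Fisher equation: (1 + 3.0%)/(1 + 5.9%) − 1 = 1.030/1.059 − 1 ≈ -0.02738.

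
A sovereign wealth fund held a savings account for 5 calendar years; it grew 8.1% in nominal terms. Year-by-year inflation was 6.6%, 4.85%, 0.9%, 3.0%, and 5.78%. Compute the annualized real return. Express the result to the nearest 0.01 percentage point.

-2.53%

Cumulative inflation factor: 1.066 × 1.0485 × 1.009 × 1.030 × 1.0578 ≈ 1.22873.
Nominal growth factor: 1.08100. Real growth factor = 1.08100 / 1.22873 ≈ 0.87977.
Annualized: 0.87977^(1/5) − 1 ≈ -0.02529.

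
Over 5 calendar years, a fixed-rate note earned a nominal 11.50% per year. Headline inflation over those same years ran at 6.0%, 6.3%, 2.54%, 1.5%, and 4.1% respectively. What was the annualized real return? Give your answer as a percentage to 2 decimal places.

Cumulative inflation factor: 1.060 × 1.063 × 1.0254 × 1.015 × 1.041 ≈ 1.22081.
Nominal growth factor: 1.72335. Real growth factor = 1.72335 / 1.22081 ≈ 1.41164.
Annualized: 1.41164^(1/5) − 1 ≈ 0.07138.

7.14%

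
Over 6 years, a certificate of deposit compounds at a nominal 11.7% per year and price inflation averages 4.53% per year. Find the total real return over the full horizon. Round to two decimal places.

The annual real rate is (1+11.7%)/(1+4.53%) − 1 = 6.8593%.
Compounded over 6 years: (1 + 0.068593)^6 − 1 ≈ 0.48893.

48.89%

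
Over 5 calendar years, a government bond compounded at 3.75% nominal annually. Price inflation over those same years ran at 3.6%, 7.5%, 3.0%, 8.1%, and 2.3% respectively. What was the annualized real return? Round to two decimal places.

-1.07%

Cumulative inflation factor: 1.036 × 1.075 × 1.030 × 1.081 × 1.023 ≈ 1.26855.
Nominal growth factor: 1.20210. Real growth factor = 1.20210 / 1.26855 ≈ 0.94762.
Annualized: 0.94762^(1/5) − 1 ≈ -0.01070.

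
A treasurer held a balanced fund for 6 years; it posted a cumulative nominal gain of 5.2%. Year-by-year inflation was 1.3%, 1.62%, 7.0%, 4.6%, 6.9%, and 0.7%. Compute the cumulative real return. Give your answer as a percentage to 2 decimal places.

Cumulative inflation factor: 1.013 × 1.0162 × 1.070 × 1.046 × 1.069 × 1.007 ≈ 1.24026.
Nominal growth factor: 1.05200. Real growth factor = 1.05200 / 1.24026 ≈ 0.84821.
Total real return ≈ -15.1788%.

-15.18%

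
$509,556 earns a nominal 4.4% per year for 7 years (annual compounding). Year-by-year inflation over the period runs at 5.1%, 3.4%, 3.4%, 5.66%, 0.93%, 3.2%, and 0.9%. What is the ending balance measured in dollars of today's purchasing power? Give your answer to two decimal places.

Nominal value at maturity: $509,556 × (1 + 4.4%)^7 ≈ $688,803.60.
Price-level factor over 7 years: 1.051 × 1.034 × 1.034 × 1.0566 × 1.0093 × 1.032 × 1.009 ≈ 1.2478015957.
Dividing the nominal maturity value by the price-level factor gives the value in today's money.

$552,013.72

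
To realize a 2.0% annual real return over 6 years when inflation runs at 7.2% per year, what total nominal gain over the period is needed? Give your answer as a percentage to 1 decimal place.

70.9%

Required annual nominal rate: (1+2.0%)(1+7.2%) − 1 = 9.344%.
Cumulative over 6 years: (1 + 0.09344)^6 − 1 ≈ 0.70911.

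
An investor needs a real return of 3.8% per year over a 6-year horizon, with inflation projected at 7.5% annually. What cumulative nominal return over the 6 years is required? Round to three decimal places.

93.034%

Required annual nominal rate: (1+3.8%)(1+7.5%) − 1 = 11.585%.
Cumulative over 6 years: (1 + 0.11585)^6 − 1 ≈ 0.93034.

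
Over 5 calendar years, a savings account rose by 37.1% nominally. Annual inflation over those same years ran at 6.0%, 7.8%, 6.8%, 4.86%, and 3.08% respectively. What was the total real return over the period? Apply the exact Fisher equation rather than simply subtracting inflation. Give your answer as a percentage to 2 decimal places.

Cumulative inflation factor: 1.060 × 1.078 × 1.068 × 1.0486 × 1.0308 ≈ 1.31911.
Nominal growth factor: 1.37100. Real growth factor = 1.37100 / 1.31911 ≈ 1.03934.
Total real return ≈ 3.9339%.

3.93%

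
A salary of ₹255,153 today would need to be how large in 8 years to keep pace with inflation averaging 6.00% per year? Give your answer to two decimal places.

₹406,675.12

Cumulative price-level factor: (1+6.00%)^8 ≈ 1.5938480745.
The nominal amount required is ₹255,153 scaled up by that factor.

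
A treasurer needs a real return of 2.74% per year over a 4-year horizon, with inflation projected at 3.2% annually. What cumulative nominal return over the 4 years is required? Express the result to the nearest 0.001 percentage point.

Required annual nominal rate: (1+2.74%)(1+3.2%) − 1 = 6.02768%.
Cumulative over 4 years: (1 + 0.0602768)^4 − 1 ≈ 0.26380.

26.380%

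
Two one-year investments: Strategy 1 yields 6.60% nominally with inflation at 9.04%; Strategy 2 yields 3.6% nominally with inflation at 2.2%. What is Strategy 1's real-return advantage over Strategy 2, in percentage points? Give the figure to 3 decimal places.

Strategy 1 real return: 1.0660/1.0904 − 1 = -2.2377%.
Strategy 2 real return: 1.036/1.022 − 1 = 1.3699%.
Difference: -2.2377 − 1.3699 = -3.6076 pp.

-3.608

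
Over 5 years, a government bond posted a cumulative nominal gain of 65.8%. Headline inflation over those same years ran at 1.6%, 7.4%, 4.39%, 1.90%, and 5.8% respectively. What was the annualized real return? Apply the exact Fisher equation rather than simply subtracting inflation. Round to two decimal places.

6.19%

Cumulative inflation factor: 1.016 × 1.074 × 1.0439 × 1.0190 × 1.058 ≈ 1.22805.
Nominal growth factor: 1.65800. Real growth factor = 1.65800 / 1.22805 ≈ 1.35011.
Annualized: 1.35011^(1/5) − 1 ≈ 0.06188.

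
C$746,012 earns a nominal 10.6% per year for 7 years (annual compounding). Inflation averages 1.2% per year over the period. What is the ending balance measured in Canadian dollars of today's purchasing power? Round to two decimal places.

Nominal value at maturity: C$746,012 × (1 + 10.6%)^7 ≈ C$1,510,190.39.
Price-level factor over 7 years: (1 + 1.2%)^7 ≈ 1.0870852110.
Dividing the nominal maturity value by the price-level factor gives the value in today's money.

C$1,389,210.68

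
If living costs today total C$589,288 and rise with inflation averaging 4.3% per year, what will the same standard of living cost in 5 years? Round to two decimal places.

C$727,359.54

Cumulative price-level factor: (1+4.3%)^5 ≈ 1.2343023110.
The nominal amount required is C$589,288 scaled up by that factor.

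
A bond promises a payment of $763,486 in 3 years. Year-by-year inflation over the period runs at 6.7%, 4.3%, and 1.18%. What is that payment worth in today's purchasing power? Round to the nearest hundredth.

Price-level factor over 3 years: 1.067 × 1.043 × 1.0118 = 1.1260129958.
Purchasing power today: $763,486 divided by that factor.

$678,043.68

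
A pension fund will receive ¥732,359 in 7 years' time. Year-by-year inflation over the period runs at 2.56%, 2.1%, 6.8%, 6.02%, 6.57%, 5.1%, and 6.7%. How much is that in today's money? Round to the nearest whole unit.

Price-level factor over 7 years: 1.0256 × 1.021 × 1.068 × 1.0602 × 1.0657 × 1.051 × 1.067 ≈ 1.4169838750.
Purchasing power today: ¥732,359 divided by that factor.

¥516,844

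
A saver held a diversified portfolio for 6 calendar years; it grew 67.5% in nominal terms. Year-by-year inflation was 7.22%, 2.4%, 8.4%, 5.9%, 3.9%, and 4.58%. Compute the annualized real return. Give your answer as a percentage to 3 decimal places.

Cumulative inflation factor: 1.0722 × 1.024 × 1.084 × 1.059 × 1.039 × 1.0458 ≈ 1.36951.
Nominal growth factor: 1.67500. Real growth factor = 1.67500 / 1.36951 ≈ 1.22307.
Annualized: 1.22307^(1/6) − 1 ≈ 0.03413.

3.413%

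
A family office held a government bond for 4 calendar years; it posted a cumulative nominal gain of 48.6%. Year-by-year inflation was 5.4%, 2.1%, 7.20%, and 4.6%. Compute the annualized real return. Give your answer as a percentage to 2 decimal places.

5.34%

Cumulative inflation factor: 1.054 × 1.021 × 1.0720 × 1.046 ≈ 1.20668.
Nominal growth factor: 1.48600. Real growth factor = 1.48600 / 1.20668 ≈ 1.23148.
Annualized: 1.23148^(1/4) − 1 ≈ 0.05343.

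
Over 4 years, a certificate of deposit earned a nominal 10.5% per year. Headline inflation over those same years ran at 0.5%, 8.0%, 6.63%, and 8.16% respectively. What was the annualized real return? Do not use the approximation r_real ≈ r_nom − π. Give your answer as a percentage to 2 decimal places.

Cumulative inflation factor: 1.005 × 1.080 × 1.0663 × 1.0816 ≈ 1.25180.
Nominal growth factor: 1.49090. Real growth factor = 1.49090 / 1.25180 ≈ 1.19100.
Annualized: 1.19100^(1/4) − 1 ≈ 0.04467.

4.47%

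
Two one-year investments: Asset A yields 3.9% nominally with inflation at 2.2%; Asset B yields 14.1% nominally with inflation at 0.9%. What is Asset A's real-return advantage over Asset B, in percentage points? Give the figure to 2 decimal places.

-11.42

Asset A real return: 1.039/1.022 − 1 = 1.663%.
Asset B real return: 1.141/1.009 − 1 = 13.082%.
Difference: 1.663 − 13.082 = -11.419 pp.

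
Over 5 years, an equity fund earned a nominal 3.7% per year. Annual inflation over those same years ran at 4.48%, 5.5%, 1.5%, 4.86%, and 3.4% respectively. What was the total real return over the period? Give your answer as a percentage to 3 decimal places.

Cumulative inflation factor: 1.0448 × 1.055 × 1.015 × 1.0486 × 1.034 ≈ 1.21306.
Nominal growth factor: 1.19921. Real growth factor = 1.19921 / 1.21306 ≈ 0.98858.
Total real return ≈ -1.1420%.

-1.142%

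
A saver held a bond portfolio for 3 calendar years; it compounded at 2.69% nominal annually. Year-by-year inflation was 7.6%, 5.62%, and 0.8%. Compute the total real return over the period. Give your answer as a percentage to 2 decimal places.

-5.47%

Cumulative inflation factor: 1.076 × 1.0562 × 1.008 ≈ 1.14556.
Nominal growth factor: 1.08289. Real growth factor = 1.08289 / 1.14556 ≈ 0.94529.
Total real return ≈ -5.4709%.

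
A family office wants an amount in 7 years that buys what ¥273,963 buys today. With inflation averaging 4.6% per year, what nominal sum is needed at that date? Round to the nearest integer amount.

¥375,330

Cumulative price-level factor: (1+4.6%)^7 ≈ 1.3700038629.
Multiplying ¥273,963 by the price-level factor gives the future nominal sum.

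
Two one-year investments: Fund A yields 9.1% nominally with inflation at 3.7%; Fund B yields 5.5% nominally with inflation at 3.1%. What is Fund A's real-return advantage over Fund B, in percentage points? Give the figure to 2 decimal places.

2.88

Fund A real return: 1.091/1.037 − 1 = 5.207%.
Fund B real return: 1.055/1.031 − 1 = 2.328%.
Difference: 5.207 − 2.328 = 2.879 pp.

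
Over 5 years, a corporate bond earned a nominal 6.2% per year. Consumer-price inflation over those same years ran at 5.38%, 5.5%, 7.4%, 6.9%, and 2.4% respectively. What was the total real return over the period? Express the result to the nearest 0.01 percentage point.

3.35%

Cumulative inflation factor: 1.0538 × 1.055 × 1.074 × 1.069 × 1.024 ≈ 1.30705.
Nominal growth factor: 1.35090. Real growth factor = 1.35090 / 1.30705 ≈ 1.03355.
Total real return ≈ 3.3546%.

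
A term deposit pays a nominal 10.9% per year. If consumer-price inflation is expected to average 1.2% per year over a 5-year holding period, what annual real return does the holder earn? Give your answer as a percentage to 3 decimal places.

With constant rates the annual real return is the same each year: (1+10.9%)/(1+1.2%) − 1 = 0.09585.

9.585%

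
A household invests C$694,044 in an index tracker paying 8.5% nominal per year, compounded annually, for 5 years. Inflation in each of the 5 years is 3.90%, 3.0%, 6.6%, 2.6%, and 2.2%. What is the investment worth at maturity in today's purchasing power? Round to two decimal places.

Nominal value at maturity: C$694,044 × (1 + 8.5%)^5 ≈ C$1,043,603.90.
Price-level factor over 5 years: 1.0390 × 1.030 × 1.066 × 1.026 × 1.022 ≈ 1.1962122169.
The maturity value deflated by that factor is the answer in today's purchasing power.

C$872,423.71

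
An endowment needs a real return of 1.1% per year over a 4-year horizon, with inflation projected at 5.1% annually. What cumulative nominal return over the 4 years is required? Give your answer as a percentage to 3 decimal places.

Required annual nominal rate: (1+1.1%)(1+5.1%) − 1 = 6.2561%.
Cumulative over 4 years: (1 + 0.062561)^4 − 1 ≈ 0.27472.

27.472%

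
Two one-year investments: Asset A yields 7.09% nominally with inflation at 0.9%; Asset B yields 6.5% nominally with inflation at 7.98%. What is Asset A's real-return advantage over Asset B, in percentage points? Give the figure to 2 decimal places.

7.51

Asset A real return: 1.0709/1.009 − 1 = 6.135%.
Asset B real return: 1.065/1.0798 − 1 = -1.371%.
Difference: 6.135 − (-1.371) = 7.506 pp.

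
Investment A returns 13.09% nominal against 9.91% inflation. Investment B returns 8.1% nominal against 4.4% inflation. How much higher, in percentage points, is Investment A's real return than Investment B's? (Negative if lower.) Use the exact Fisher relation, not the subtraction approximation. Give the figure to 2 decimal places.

Investment A real return: 1.1309/1.0991 − 1 = 2.893%.
Investment B real return: 1.081/1.044 − 1 = 3.544%.
Difference: 2.893 − 3.544 = -0.651 pp.

-0.65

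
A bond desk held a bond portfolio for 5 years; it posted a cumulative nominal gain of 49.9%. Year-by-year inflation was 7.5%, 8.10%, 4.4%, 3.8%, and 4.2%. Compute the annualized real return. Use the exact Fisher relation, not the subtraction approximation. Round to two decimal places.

Cumulative inflation factor: 1.075 × 1.0810 × 1.044 × 1.038 × 1.042 ≈ 1.31220.
Nominal growth factor: 1.49900. Real growth factor = 1.49900 / 1.31220 ≈ 1.14236.
Annualized: 1.14236^(1/5) − 1 ≈ 0.02698.

2.70%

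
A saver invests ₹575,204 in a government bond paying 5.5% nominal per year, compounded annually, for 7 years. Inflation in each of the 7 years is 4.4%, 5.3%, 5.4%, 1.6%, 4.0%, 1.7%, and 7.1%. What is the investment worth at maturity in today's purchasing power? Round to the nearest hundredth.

₹627,454.39

Nominal value at maturity: ₹575,204 × (1 + 5.5%)^7 ≈ ₹836,737.27.
Price-level factor over 7 years: 1.044 × 1.053 × 1.054 × 1.016 × 1.040 × 1.017 × 1.071 ≈ 1.3335427779.
The maturity value deflated by that factor is the answer in today's purchasing power.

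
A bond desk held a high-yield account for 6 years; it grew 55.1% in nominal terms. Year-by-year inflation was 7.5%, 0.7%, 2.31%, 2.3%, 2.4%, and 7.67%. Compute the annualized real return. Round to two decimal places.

3.67%

Cumulative inflation factor: 1.075 × 1.007 × 1.0231 × 1.023 × 1.024 × 1.0767 ≈ 1.24918.
Nominal growth factor: 1.55100. Real growth factor = 1.55100 / 1.24918 ≈ 1.24161.
Annualized: 1.24161^(1/6) − 1 ≈ 0.03673.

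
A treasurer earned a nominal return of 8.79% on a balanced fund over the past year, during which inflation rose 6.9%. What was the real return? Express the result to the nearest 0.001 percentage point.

Real return via the Fisher equation: (1 + 8.79%)/(1 + 6.9%) − 1 = 1.0879/1.069 − 1 ≈ 0.01768.

1.768%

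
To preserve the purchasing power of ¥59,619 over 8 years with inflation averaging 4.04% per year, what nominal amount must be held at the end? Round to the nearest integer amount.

Cumulative price-level factor: (1+4.04%)^8 ≈ 1.3727857051.
The nominal amount required is ¥59,619 scaled up by that factor.

¥81,844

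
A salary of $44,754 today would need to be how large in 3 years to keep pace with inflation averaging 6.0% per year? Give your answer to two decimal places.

Cumulative price-level factor: (1+6.0%)^3 = 1.191016.
Multiplying $44,754 by the price-level factor gives the future nominal sum.

$53,302.73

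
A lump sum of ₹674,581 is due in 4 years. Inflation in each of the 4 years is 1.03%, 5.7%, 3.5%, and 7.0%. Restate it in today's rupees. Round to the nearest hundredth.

₹570,406.72

Price-level factor over 4 years: 1.0103 × 1.057 × 1.035 × 1.070 ≈ 1.1826315689.
Purchasing power today: ₹674,581 divided by that factor.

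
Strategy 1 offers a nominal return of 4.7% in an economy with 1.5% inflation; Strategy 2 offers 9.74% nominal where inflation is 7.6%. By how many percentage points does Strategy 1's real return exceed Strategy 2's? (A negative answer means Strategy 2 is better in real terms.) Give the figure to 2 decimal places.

Strategy 1 real return: 1.047/1.015 − 1 = 3.153%.
Strategy 2 real return: 1.0974/1.076 − 1 = 1.989%.
Difference: 3.153 − 1.989 = 1.164 pp.

1.16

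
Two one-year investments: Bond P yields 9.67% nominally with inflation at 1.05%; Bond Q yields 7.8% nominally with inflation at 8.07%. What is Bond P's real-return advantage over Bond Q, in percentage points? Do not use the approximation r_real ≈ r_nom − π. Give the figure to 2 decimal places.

8.78

Bond P real return: 1.0967/1.0105 − 1 = 8.530%.
Bond Q real return: 1.078/1.0807 − 1 = -0.250%.
Difference: 8.530 − (-0.250) = 8.780 pp.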